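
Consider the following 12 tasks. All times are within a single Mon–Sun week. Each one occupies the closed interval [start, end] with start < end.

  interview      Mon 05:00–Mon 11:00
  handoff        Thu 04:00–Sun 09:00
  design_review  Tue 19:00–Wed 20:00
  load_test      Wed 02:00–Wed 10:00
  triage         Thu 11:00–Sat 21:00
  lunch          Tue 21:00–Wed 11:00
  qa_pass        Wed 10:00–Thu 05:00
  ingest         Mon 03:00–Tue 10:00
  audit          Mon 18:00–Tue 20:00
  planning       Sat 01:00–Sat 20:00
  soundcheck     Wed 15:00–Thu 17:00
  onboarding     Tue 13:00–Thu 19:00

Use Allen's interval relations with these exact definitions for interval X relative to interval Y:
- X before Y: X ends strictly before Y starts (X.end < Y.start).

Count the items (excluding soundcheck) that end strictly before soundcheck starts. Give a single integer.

Target soundcheck = [Wed 15:00, Thu 17:00].
audit [Mon 18:00, Tue 20:00] → before → counts.
design_review [Tue 19:00, Wed 20:00] → overlaps → no.
handoff [Thu 04:00, Sun 09:00] → overlapped-by → no.
ingest [Mon 03:00, Tue 10:00] → before → counts.
interview [Mon 05:00, Mon 11:00] → before → counts.
load_test [Wed 02:00, Wed 10:00] → before → counts.
lunch [Tue 21:00, Wed 11:00] → before → counts.
onboarding [Tue 13:00, Thu 19:00] → contains → no.
planning [Sat 01:00, Sat 20:00] → after → no.
qa_pass [Wed 10:00, Thu 05:00] → overlaps → no.
triage [Thu 11:00, Sat 21:00] → overlapped-by → no.
Total: 5.

5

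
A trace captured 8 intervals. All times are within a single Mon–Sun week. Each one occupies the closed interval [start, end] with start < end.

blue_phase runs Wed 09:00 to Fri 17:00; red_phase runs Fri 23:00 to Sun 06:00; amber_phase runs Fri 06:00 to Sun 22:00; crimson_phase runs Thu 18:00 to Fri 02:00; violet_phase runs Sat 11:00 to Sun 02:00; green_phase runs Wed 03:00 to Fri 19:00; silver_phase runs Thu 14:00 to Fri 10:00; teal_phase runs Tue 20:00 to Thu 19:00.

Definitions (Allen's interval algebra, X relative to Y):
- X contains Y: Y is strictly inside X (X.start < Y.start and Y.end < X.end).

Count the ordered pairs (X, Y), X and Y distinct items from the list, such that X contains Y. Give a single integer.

9

Checking all 56 ordered pairs for relation 'contains'; matching pairs in alphabetical order:
(amber_phase, red_phase): amber_phase contains red_phase ✓
(amber_phase, violet_phase): amber_phase contains violet_phase ✓
(blue_phase, crimson_phase): blue_phase contains crimson_phase ✓
(blue_phase, silver_phase): blue_phase contains silver_phase ✓
(green_phase, blue_phase): green_phase contains blue_phase ✓
(green_phase, crimson_phase): green_phase contains crimson_phase ✓
(green_phase, silver_phase): green_phase contains silver_phase ✓
(red_phase, violet_phase): red_phase contains violet_phase ✓
(silver_phase, crimson_phase): silver_phase contains crimson_phase ✓
Count: 9.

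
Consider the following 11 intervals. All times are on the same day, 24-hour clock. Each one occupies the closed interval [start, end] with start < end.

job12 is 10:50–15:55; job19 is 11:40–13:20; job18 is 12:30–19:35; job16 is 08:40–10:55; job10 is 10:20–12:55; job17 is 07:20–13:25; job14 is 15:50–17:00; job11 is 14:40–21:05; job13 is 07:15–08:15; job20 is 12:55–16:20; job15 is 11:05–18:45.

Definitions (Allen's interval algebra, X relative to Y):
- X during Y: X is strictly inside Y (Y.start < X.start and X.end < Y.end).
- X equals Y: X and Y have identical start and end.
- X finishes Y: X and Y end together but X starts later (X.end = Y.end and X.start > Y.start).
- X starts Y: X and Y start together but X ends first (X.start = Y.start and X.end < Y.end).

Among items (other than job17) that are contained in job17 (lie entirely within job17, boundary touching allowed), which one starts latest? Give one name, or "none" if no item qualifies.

job19

Target job17 = [07:20, 13:25].
job10 [10:20, 12:55] → during → candidate.
job11 [14:40, 21:05] → after → excluded.
job12 [10:50, 15:55] → overlapped-by → excluded.
job13 [07:15, 08:15] → overlaps → excluded.
job14 [15:50, 17:00] → after → excluded.
job15 [11:05, 18:45] → overlapped-by → excluded.
job16 [08:40, 10:55] → during → candidate.
job18 [12:30, 19:35] → overlapped-by → excluded.
job19 [11:40, 13:20] → during → candidate.
job20 [12:55, 16:20] → overlapped-by → excluded.
Among candidates, latest start is 11:40 → job19.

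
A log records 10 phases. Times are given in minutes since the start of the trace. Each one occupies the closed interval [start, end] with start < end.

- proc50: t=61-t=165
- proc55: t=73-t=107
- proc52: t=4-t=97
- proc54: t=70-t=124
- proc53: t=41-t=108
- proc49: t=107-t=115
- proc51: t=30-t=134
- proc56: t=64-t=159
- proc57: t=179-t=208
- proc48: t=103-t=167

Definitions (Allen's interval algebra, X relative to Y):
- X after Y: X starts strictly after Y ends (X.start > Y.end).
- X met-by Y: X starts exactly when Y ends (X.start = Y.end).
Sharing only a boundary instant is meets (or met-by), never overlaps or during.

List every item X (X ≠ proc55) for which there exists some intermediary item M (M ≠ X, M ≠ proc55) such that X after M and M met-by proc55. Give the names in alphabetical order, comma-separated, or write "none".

proc57

Target proc55 = [t=73, t=107].
Intermediaries M with M met-by proc55: proc49.
Via proc49 — items with X after proc49: proc57.
Union: proc57.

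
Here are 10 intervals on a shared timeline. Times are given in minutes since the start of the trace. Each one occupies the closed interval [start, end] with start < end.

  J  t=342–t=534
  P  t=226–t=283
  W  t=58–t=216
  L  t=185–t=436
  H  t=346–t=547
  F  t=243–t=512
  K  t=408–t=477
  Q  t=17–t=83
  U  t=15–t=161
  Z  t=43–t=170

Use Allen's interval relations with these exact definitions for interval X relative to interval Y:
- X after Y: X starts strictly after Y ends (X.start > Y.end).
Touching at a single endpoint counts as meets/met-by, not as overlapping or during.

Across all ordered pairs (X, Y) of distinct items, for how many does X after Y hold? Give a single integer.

Checking all 90 ordered pairs for relation 'after'; matching pairs in alphabetical order:
(F, Q): F after Q ✓
(F, U): F after U ✓
(F, W): F after W ✓
(F, Z): F after Z ✓
(H, P): H after P ✓
(H, Q): H after Q ✓
(H, U): H after U ✓
(H, W): H after W ✓
(H, Z): H after Z ✓
(J, P): J after P ✓
(J, Q): J after Q ✓
(J, U): J after U ✓
(J, W): J after W ✓
(J, Z): J after Z ✓
(K, P): K after P ✓
(K, Q): K after Q ✓
(K, U): K after U ✓
(K, W): K after W ✓
(K, Z): K after Z ✓
(L, Q): L after Q ✓
(L, U): L after U ✓
(L, Z): L after Z ✓
(P, Q): P after Q ✓
(P, U): P after U ✓
... plus 2 further pairs not listed.
Count: 26.

26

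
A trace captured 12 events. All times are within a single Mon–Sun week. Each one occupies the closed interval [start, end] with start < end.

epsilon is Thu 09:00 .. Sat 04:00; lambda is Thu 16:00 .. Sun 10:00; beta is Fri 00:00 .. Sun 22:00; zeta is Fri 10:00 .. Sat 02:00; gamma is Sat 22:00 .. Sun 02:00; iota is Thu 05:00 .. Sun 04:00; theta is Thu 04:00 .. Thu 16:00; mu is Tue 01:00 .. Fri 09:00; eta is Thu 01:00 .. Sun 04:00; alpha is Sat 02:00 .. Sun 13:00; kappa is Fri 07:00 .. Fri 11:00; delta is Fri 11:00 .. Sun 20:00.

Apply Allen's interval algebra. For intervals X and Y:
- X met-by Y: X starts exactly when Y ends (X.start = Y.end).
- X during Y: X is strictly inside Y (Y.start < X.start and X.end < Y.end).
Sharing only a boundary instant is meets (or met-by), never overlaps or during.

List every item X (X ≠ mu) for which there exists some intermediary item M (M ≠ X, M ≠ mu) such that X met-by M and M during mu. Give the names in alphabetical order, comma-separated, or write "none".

Target mu = [Tue 01:00, Fri 09:00].
Intermediaries M with M during mu: theta.
Via theta — items with X met-by theta: lambda.
Union: lambda.

lambda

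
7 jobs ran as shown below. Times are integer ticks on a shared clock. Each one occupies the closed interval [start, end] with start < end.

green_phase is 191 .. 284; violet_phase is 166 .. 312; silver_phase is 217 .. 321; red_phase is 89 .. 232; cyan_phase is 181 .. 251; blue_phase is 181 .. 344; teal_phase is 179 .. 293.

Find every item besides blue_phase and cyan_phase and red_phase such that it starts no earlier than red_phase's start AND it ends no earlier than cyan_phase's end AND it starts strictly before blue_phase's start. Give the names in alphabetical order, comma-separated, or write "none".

Conditions: its start is no earlier than red_phase's start (X.start >= 89) AND its end is no earlier than cyan_phase's end (X.end >= 251) AND its start is strictly before blue_phase's start (X.start < 181).
green_phase: start 191 >= 89? ✓; end 284 >= 251? ✓; start 191 < 181? ✗ → no.
silver_phase: start 217 >= 89? ✓; end 321 >= 251? ✓; start 217 < 181? ✗ → no.
teal_phase: start 179 >= 89? ✓; end 293 >= 251? ✓; start 179 < 181? ✓ → yes.
violet_phase: start 166 >= 89? ✓; end 312 >= 251? ✓; start 166 < 181? ✓ → yes.
Result: teal_phase, violet_phase.

teal_phase, violet_phase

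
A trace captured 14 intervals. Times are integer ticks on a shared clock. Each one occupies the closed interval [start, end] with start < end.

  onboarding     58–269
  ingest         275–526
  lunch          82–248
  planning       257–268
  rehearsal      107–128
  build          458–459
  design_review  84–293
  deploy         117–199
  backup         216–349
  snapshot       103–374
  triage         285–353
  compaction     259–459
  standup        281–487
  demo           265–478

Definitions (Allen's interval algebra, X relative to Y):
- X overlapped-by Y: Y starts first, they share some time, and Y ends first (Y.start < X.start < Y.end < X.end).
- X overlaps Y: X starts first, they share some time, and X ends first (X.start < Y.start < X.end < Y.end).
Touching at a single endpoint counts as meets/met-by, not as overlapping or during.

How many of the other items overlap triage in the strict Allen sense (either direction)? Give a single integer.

2

Target triage = [285, 353].
backup [216, 349] → overlaps → counts.
build [458, 459] → after → no.
compaction [259, 459] → contains → no.
demo [265, 478] → contains → no.
deploy [117, 199] → before → no.
design_review [84, 293] → overlaps → counts.
ingest [275, 526] → contains → no.
lunch [82, 248] → before → no.
onboarding [58, 269] → before → no.
planning [257, 268] → before → no.
rehearsal [107, 128] → before → no.
snapshot [103, 374] → contains → no.
standup [281, 487] → contains → no.
Total: 2.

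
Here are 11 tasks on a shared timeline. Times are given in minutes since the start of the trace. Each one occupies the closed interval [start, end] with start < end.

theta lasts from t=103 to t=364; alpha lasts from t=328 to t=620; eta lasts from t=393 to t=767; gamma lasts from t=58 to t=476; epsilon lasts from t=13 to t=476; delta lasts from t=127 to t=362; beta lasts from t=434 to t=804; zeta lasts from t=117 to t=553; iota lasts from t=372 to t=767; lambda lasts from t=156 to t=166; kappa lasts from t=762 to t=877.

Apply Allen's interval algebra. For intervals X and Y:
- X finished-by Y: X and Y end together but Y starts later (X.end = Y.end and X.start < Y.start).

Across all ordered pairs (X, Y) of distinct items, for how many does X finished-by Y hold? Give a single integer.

Checking all 110 ordered pairs for relation 'finished-by'; matching pairs in alphabetical order:
(epsilon, gamma): epsilon finished-by gamma ✓
(iota, eta): iota finished-by eta ✓
Count: 2.

2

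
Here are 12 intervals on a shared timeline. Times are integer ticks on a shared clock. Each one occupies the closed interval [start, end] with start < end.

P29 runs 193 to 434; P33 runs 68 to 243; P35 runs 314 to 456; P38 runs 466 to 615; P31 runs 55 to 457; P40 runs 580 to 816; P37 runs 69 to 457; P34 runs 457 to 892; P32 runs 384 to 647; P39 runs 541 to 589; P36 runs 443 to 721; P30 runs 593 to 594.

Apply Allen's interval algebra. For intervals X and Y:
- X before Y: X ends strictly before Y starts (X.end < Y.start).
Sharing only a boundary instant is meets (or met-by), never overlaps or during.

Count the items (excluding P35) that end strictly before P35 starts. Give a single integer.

1

Target P35 = [314, 456].
P29 [193, 434] → overlaps → no.
P30 [593, 594] → after → no.
P31 [55, 457] → contains → no.
P32 [384, 647] → overlapped-by → no.
P33 [68, 243] → before → counts.
P34 [457, 892] → after → no.
P36 [443, 721] → overlapped-by → no.
P37 [69, 457] → contains → no.
P38 [466, 615] → after → no.
P39 [541, 589] → after → no.
P40 [580, 816] → after → no.
Total: 1.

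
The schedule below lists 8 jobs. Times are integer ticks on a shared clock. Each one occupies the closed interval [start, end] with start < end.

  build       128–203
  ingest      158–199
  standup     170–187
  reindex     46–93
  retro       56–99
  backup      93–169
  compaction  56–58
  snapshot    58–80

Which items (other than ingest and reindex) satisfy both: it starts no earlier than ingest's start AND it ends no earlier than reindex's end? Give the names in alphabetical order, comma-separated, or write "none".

Conditions: its start is no earlier than ingest's start (X.start >= 158) AND its end is no earlier than reindex's end (X.end >= 93).
backup: start 93 >= 158? ✗; end 169 >= 93? ✓ → no.
build: start 128 >= 158? ✗; end 203 >= 93? ✓ → no.
compaction: start 56 >= 158? ✗; end 58 >= 93? ✗ → no.
retro: start 56 >= 158? ✗; end 99 >= 93? ✓ → no.
snapshot: start 58 >= 158? ✗; end 80 >= 93? ✗ → no.
standup: start 170 >= 158? ✓; end 187 >= 93? ✓ → yes.
Result: standup.

standup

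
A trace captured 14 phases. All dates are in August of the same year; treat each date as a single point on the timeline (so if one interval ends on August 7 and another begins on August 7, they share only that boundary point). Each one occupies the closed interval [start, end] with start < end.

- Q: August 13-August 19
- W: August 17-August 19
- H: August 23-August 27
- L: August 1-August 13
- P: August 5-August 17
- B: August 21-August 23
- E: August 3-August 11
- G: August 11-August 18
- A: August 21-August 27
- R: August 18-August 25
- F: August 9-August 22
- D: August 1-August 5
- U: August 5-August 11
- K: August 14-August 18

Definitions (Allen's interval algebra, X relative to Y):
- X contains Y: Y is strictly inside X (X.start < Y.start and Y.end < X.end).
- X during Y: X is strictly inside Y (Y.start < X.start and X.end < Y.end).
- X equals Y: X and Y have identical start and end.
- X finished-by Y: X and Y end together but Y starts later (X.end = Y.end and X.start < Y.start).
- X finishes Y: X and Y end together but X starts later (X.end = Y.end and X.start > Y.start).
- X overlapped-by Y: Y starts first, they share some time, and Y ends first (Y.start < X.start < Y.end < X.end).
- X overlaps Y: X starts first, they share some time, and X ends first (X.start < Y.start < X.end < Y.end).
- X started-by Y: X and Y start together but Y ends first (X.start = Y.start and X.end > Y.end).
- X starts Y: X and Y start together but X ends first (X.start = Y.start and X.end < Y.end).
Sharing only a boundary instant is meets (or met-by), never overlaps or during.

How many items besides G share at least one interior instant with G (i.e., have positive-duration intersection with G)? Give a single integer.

6

Target G = [August 11, August 18].
A [August 21, August 27] → after → no.
B [August 21, August 23] → after → no.
D [August 1, August 5] → before → no.
E [August 3, August 11] → meets → no.
F [August 9, August 22] → contains → counts.
H [August 23, August 27] → after → no.
K [August 14, August 18] → finishes → counts.
L [August 1, August 13] → overlaps → counts.
P [August 5, August 17] → overlaps → counts.
Q [August 13, August 19] → overlapped-by → counts.
R [August 18, August 25] → met-by → no.
U [August 5, August 11] → meets → no.
W [August 17, August 19] → overlapped-by → counts.
Total: 6.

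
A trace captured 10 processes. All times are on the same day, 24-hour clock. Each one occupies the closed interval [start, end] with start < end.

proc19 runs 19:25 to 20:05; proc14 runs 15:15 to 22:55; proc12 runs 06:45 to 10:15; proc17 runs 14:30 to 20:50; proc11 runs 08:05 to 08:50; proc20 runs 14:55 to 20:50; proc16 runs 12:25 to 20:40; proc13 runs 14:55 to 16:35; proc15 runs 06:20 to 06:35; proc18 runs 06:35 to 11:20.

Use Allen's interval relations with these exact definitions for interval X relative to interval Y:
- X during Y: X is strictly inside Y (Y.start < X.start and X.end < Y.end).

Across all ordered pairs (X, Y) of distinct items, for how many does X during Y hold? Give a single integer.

9

Checking all 90 ordered pairs for relation 'during'; matching pairs in alphabetical order:
(proc11, proc12): proc11 during proc12 ✓
(proc11, proc18): proc11 during proc18 ✓
(proc12, proc18): proc12 during proc18 ✓
(proc13, proc16): proc13 during proc16 ✓
(proc13, proc17): proc13 during proc17 ✓
(proc19, proc14): proc19 during proc14 ✓
(proc19, proc16): proc19 during proc16 ✓
(proc19, proc17): proc19 during proc17 ✓
(proc19, proc20): proc19 during proc20 ✓
Count: 9.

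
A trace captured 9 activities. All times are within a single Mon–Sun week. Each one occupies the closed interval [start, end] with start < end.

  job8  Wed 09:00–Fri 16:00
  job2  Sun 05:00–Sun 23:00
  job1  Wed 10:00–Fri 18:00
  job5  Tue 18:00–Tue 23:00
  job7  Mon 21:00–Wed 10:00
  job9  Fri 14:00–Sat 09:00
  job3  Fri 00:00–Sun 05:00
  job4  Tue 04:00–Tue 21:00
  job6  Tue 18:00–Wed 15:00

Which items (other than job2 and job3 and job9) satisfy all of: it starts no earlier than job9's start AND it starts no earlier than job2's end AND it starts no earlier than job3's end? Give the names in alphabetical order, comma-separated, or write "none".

none

Conditions: its start is no earlier than job9's start (X.start >= Fri 14:00) AND its start is no earlier than job2's end (X.start >= Sun 23:00) AND its start is no earlier than job3's end (X.start >= Sun 05:00).
job1: start Wed 10:00 >= Fri 14:00? ✗; start Wed 10:00 >= Sun 23:00? ✗; start Wed 10:00 >= Sun 05:00? ✗ → no.
job4: start Tue 04:00 >= Fri 14:00? ✗; start Tue 04:00 >= Sun 23:00? ✗; start Tue 04:00 >= Sun 05:00? ✗ → no.
job5: start Tue 18:00 >= Fri 14:00? ✗; start Tue 18:00 >= Sun 23:00? ✗; start Tue 18:00 >= Sun 05:00? ✗ → no.
job6: start Tue 18:00 >= Fri 14:00? ✗; start Tue 18:00 >= Sun 23:00? ✗; start Tue 18:00 >= Sun 05:00? ✗ → no.
job7: start Mon 21:00 >= Fri 14:00? ✗; start Mon 21:00 >= Sun 23:00? ✗; start Mon 21:00 >= Sun 05:00? ✗ → no.
job8: start Wed 09:00 >= Fri 14:00? ✗; start Wed 09:00 >= Sun 23:00? ✗; start Wed 09:00 >= Sun 05:00? ✗ → no.
Result: none.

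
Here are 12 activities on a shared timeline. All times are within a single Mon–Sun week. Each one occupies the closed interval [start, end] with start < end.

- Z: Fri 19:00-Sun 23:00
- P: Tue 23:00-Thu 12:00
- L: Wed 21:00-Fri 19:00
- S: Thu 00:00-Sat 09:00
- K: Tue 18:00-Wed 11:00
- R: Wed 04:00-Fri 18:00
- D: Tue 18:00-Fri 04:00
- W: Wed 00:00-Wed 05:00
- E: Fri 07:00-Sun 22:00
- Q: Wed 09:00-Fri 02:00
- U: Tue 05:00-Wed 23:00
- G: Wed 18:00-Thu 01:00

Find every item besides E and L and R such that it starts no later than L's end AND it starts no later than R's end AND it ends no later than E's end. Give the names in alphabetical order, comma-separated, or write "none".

D, G, K, P, Q, S, U, W

Conditions: its start is no later than L's end (X.start <= Fri 19:00) AND its start is no later than R's end (X.start <= Fri 18:00) AND its end is no later than E's end (X.end <= Sun 22:00).
D: start Tue 18:00 <= Fri 19:00? ✓; start Tue 18:00 <= Fri 18:00? ✓; end Fri 04:00 <= Sun 22:00? ✓ → yes.
G: start Wed 18:00 <= Fri 19:00? ✓; start Wed 18:00 <= Fri 18:00? ✓; end Thu 01:00 <= Sun 22:00? ✓ → yes.
K: start Tue 18:00 <= Fri 19:00? ✓; start Tue 18:00 <= Fri 18:00? ✓; end Wed 11:00 <= Sun 22:00? ✓ → yes.
P: start Tue 23:00 <= Fri 19:00? ✓; start Tue 23:00 <= Fri 18:00? ✓; end Thu 12:00 <= Sun 22:00? ✓ → yes.
Q: start Wed 09:00 <= Fri 19:00? ✓; start Wed 09:00 <= Fri 18:00? ✓; end Fri 02:00 <= Sun 22:00? ✓ → yes.
S: start Thu 00:00 <= Fri 19:00? ✓; start Thu 00:00 <= Fri 18:00? ✓; end Sat 09:00 <= Sun 22:00? ✓ → yes.
U: start Tue 05:00 <= Fri 19:00? ✓; start Tue 05:00 <= Fri 18:00? ✓; end Wed 23:00 <= Sun 22:00? ✓ → yes.
W: start Wed 00:00 <= Fri 19:00? ✓; start Wed 00:00 <= Fri 18:00? ✓; end Wed 05:00 <= Sun 22:00? ✓ → yes.
Z: start Fri 19:00 <= Fri 19:00? ✓; start Fri 19:00 <= Fri 18:00? ✗; end Sun 23:00 <= Sun 22:00? ✗ → no.
Result: D, G, K, P, Q, S, U, W.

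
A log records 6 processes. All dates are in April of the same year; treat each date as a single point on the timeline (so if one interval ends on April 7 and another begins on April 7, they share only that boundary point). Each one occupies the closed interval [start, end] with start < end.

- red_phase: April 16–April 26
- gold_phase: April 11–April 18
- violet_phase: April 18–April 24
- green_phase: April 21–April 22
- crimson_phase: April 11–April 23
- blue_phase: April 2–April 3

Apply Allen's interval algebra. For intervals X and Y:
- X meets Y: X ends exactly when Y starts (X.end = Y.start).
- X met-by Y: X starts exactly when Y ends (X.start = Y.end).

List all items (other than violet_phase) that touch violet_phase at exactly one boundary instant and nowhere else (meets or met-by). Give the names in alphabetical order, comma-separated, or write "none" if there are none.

gold_phase

Target violet_phase = [April 18, April 24].
blue_phase [April 2, April 3] → before → no.
crimson_phase [April 11, April 23] → overlaps → no.
gold_phase [April 11, April 18] → meets → yes.
green_phase [April 21, April 22] → during → no.
red_phase [April 16, April 26] → contains → no.
Result: gold_phase.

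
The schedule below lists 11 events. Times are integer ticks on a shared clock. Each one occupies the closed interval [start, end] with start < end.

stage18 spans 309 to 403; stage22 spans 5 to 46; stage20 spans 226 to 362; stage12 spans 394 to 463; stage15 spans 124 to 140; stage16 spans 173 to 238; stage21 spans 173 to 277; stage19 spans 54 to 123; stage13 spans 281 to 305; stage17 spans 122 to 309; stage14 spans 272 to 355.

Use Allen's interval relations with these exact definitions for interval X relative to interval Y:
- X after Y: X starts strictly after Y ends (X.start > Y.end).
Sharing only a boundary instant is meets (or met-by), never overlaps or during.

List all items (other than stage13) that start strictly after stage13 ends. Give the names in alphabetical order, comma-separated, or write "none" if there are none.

Target stage13 = [281, 305].
stage12 [394, 463] → after → yes.
stage14 [272, 355] → contains → no.
stage15 [124, 140] → before → no.
stage16 [173, 238] → before → no.
stage17 [122, 309] → contains → no.
stage18 [309, 403] → after → yes.
stage19 [54, 123] → before → no.
stage20 [226, 362] → contains → no.
stage21 [173, 277] → before → no.
stage22 [5, 46] → before → no.
Result: stage12, stage18.

stage12, stage18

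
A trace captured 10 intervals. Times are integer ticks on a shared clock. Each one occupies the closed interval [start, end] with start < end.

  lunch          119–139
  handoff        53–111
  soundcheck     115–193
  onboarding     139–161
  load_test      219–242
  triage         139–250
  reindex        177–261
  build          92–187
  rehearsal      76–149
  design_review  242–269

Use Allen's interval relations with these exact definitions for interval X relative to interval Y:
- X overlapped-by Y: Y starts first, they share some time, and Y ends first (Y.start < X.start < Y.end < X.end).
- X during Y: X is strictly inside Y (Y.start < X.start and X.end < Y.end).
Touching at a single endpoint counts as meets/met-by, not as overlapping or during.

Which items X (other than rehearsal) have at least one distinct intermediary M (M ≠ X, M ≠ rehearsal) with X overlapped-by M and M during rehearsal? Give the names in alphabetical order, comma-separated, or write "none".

none

Target rehearsal = [76, 149].
Intermediaries M with M during rehearsal: lunch.
Via lunch — items with X overlapped-by lunch: none.
Union: none.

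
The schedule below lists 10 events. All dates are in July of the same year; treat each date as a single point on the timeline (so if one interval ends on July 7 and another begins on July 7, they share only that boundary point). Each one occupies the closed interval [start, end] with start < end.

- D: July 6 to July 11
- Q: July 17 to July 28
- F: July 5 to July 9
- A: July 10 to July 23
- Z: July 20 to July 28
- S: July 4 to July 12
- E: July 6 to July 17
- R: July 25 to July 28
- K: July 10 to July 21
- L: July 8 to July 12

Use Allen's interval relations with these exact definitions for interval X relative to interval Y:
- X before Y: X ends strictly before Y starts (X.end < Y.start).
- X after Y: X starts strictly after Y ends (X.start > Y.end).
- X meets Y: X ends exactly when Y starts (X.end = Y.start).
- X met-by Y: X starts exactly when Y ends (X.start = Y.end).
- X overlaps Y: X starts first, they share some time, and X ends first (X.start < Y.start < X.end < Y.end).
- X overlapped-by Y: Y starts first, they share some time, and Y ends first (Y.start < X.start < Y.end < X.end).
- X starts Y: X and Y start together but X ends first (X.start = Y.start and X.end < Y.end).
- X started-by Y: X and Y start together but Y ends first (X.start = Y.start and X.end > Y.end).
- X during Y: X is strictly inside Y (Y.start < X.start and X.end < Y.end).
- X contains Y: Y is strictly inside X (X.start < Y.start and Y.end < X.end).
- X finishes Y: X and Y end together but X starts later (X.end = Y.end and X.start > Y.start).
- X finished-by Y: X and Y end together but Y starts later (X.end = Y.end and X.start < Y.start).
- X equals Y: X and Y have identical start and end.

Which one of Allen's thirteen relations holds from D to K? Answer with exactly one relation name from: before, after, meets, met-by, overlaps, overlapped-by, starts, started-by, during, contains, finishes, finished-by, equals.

overlaps

D = [July 6, July 11]; K = [July 10, July 21].
Compare endpoints: D.start < K.start, D.start < K.end, D.end > K.start, D.end < K.end.
That pattern is 'overlaps'.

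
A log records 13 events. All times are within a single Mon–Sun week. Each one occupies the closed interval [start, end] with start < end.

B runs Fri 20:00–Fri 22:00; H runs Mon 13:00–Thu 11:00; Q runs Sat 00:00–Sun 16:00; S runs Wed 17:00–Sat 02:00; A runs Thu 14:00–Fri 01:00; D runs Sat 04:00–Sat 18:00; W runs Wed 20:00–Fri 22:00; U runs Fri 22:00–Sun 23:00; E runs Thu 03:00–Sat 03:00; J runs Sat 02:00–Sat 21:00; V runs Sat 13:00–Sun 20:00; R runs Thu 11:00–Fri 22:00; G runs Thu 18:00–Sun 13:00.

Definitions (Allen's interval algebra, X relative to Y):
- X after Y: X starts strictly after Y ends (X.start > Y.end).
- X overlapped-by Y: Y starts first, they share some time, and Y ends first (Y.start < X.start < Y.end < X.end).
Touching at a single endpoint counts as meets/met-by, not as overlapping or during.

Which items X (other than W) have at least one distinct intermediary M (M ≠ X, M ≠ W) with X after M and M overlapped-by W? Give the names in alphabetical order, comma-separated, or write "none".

D, V

Target W = [Wed 20:00, Fri 22:00].
Intermediaries M with M overlapped-by W: E, G.
Via E — items with X after E: D, V.
Via G — items with X after G: none.
Union: D, V.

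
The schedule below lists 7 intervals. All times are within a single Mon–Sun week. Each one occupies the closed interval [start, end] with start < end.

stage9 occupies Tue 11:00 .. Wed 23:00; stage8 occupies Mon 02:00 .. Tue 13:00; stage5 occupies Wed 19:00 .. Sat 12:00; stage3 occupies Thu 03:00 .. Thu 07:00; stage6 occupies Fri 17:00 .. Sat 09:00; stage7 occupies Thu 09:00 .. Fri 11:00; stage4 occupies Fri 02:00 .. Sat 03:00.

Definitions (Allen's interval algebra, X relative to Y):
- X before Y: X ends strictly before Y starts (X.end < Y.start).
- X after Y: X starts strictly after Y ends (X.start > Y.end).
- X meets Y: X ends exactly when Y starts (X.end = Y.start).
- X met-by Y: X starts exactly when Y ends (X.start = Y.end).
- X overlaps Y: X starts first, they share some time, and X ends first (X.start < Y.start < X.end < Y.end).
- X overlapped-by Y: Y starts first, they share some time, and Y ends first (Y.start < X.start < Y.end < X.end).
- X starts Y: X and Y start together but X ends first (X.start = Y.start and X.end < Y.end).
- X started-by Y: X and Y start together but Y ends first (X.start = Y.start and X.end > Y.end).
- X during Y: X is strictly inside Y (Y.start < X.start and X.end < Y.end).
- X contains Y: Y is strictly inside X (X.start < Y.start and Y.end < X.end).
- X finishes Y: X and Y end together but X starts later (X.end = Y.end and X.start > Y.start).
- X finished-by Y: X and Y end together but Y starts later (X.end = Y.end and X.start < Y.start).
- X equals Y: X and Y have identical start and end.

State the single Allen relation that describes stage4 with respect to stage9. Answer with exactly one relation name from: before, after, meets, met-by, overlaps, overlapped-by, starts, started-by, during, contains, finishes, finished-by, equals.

stage4 = [Fri 02:00, Sat 03:00]; stage9 = [Tue 11:00, Wed 23:00].
Compare endpoints: stage4.start > stage9.start, stage4.start > stage9.end, stage4.end > stage9.start, stage4.end > stage9.end.
That pattern is 'after'.

after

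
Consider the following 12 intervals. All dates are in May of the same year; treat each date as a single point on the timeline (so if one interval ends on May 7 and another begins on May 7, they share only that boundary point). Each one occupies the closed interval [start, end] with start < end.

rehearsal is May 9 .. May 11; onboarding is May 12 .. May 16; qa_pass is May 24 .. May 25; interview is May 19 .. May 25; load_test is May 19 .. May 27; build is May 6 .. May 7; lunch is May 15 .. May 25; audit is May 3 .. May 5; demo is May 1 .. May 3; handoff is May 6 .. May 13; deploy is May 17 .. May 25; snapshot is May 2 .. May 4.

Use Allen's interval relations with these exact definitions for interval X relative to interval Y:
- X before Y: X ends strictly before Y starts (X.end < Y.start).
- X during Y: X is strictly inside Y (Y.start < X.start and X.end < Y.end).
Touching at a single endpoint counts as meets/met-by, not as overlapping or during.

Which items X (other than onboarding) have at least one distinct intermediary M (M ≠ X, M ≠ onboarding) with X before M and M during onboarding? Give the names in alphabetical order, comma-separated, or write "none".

none

Target onboarding = [May 12, May 16].
Intermediaries M with M during onboarding: none.
Union: none.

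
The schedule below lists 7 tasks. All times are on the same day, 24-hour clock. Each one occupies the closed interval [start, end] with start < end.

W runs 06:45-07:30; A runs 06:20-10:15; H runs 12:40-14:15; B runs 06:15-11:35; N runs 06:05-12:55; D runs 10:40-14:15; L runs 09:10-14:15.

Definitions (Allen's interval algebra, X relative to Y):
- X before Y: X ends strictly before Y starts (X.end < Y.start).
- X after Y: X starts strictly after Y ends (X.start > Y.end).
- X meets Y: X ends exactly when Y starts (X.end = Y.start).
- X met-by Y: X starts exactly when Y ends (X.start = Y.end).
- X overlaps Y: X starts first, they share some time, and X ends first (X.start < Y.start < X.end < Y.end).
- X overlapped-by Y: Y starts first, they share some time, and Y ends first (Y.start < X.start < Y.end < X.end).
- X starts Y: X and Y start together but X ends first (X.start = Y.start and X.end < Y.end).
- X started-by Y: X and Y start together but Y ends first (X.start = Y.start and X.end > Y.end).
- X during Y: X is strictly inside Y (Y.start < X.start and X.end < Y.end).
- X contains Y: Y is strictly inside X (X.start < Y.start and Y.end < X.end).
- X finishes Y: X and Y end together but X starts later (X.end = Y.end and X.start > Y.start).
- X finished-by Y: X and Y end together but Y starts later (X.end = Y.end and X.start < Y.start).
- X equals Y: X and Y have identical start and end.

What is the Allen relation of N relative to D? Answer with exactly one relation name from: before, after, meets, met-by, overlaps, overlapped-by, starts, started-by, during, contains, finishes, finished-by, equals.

N = [06:05, 12:55]; D = [10:40, 14:15].
Compare endpoints: N.start < D.start, N.start < D.end, N.end > D.start, N.end < D.end.
That pattern is 'overlaps'.

overlaps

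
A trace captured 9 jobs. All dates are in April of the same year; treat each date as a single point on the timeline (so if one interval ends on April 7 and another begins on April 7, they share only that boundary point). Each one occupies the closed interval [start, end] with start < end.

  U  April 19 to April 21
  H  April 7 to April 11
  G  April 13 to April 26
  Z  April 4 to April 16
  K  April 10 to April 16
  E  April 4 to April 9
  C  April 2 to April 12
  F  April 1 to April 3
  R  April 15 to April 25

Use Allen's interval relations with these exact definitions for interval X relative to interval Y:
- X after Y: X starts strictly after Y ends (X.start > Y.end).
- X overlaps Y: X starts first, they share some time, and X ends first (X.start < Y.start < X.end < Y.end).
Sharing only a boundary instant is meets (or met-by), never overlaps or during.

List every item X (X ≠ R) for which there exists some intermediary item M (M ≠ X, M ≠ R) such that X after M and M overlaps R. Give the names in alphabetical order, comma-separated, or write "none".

Target R = [April 15, April 25].
Intermediaries M with M overlaps R: K, Z.
Via K — items with X after K: U.
Via Z — items with X after Z: U.
Union: U.

U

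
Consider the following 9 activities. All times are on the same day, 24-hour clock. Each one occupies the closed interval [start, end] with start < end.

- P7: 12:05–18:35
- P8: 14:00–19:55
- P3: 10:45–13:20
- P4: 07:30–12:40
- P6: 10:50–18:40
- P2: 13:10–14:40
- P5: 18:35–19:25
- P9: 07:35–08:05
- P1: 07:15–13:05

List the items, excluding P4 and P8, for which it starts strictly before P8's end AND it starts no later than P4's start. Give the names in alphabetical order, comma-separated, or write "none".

P1

Conditions: its start is strictly before P8's end (X.start < 19:55) AND its start is no later than P4's start (X.start <= 07:30).
P1: start 07:15 < 19:55? ✓; start 07:15 <= 07:30? ✓ → yes.
P2: start 13:10 < 19:55? ✓; start 13:10 <= 07:30? ✗ → no.
P3: start 10:45 < 19:55? ✓; start 10:45 <= 07:30? ✗ → no.
P5: start 18:35 < 19:55? ✓; start 18:35 <= 07:30? ✗ → no.
P6: start 10:50 < 19:55? ✓; start 10:50 <= 07:30? ✗ → no.
P7: start 12:05 < 19:55? ✓; start 12:05 <= 07:30? ✗ → no.
P9: start 07:35 < 19:55? ✓; start 07:35 <= 07:30? ✗ → no.
Result: P1.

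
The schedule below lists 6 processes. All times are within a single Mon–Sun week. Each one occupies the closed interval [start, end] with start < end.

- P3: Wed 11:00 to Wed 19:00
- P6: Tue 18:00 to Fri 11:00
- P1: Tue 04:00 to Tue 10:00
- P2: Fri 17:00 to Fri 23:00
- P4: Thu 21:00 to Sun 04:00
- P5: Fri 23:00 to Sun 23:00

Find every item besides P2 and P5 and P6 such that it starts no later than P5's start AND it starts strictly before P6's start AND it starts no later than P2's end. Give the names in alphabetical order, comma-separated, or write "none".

Conditions: its start is no later than P5's start (X.start <= Fri 23:00) AND its start is strictly before P6's start (X.start < Tue 18:00) AND its start is no later than P2's end (X.start <= Fri 23:00).
P1: start Tue 04:00 <= Fri 23:00? ✓; start Tue 04:00 < Tue 18:00? ✓; start Tue 04:00 <= Fri 23:00? ✓ → yes.
P3: start Wed 11:00 <= Fri 23:00? ✓; start Wed 11:00 < Tue 18:00? ✗; start Wed 11:00 <= Fri 23:00? ✓ → no.
P4: start Thu 21:00 <= Fri 23:00? ✓; start Thu 21:00 < Tue 18:00? ✗; start Thu 21:00 <= Fri 23:00? ✓ → no.
Result: P1.

P1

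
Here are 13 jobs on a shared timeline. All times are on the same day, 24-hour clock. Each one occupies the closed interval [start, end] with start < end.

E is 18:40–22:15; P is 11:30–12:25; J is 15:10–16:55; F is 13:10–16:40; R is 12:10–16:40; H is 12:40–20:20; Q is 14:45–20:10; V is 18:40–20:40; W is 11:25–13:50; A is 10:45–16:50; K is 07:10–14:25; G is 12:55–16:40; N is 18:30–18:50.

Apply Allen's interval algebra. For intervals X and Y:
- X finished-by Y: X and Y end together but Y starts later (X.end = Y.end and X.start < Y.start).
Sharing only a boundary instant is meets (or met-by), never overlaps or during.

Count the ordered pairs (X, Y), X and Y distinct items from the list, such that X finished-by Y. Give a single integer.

Checking all 156 ordered pairs for relation 'finished-by'; matching pairs in alphabetical order:
(G, F): G finished-by F ✓
(R, F): R finished-by F ✓
(R, G): R finished-by G ✓
Count: 3.

3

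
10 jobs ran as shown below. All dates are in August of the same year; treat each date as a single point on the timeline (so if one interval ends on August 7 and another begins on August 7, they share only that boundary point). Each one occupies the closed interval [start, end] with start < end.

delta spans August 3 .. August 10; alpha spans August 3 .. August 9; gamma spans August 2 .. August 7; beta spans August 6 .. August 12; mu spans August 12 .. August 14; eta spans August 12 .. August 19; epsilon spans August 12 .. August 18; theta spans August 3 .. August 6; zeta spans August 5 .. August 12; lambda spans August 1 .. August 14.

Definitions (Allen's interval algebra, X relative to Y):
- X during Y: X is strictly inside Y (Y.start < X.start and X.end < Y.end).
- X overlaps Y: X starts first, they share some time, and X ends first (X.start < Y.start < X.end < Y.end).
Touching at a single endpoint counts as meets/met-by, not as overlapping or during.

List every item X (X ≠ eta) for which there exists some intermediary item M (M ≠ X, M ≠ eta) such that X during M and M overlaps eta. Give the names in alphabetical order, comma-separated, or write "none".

alpha, beta, delta, gamma, theta, zeta

Target eta = [August 12, August 19].
Intermediaries M with M overlaps eta: lambda.
Via lambda — items with X during lambda: alpha, beta, delta, gamma, theta, zeta.
Union: alpha, beta, delta, gamma, theta, zeta.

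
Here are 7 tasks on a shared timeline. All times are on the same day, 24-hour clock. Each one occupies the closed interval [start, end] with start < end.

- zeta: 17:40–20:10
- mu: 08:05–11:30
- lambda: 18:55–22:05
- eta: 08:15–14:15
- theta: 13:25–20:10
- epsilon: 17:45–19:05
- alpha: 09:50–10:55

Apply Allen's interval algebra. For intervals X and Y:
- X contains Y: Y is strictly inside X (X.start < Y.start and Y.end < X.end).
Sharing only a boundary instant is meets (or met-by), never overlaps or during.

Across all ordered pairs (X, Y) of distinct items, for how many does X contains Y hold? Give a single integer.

4

Checking all 42 ordered pairs for relation 'contains'; matching pairs in alphabetical order:
(eta, alpha): eta contains alpha ✓
(mu, alpha): mu contains alpha ✓
(theta, epsilon): theta contains epsilon ✓
(zeta, epsilon): zeta contains epsilon ✓
Count: 4.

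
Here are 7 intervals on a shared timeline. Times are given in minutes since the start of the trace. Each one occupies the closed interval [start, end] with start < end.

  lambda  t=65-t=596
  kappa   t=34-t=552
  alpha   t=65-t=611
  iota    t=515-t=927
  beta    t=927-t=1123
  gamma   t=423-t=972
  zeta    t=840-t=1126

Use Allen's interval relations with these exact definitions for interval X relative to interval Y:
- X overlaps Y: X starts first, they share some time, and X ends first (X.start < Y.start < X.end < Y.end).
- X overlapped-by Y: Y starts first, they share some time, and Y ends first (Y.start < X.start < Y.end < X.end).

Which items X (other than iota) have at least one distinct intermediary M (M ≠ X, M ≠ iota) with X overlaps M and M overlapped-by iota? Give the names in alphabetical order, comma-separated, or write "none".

gamma

Target iota = [t=515, t=927].
Intermediaries M with M overlapped-by iota: zeta.
Via zeta — items with X overlaps zeta: gamma.
Union: gamma.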